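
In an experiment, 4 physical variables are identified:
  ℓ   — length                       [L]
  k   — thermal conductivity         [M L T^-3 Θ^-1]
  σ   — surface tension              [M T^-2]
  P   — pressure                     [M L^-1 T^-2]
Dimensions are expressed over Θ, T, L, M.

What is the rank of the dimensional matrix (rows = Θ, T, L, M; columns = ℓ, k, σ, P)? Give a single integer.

Exponent matrix [Θ,T,L,M] × [ℓ,k,σ,P]:
  Θ: [ 0 -1  0  0]
  T: [ 0 -3 -2 -2]
  L: [ 1  1  0 -1]
  M: [ 0  1  1  1]
Echelon form has 3 nonzero rows (pivots: ℓ,k,σ)

3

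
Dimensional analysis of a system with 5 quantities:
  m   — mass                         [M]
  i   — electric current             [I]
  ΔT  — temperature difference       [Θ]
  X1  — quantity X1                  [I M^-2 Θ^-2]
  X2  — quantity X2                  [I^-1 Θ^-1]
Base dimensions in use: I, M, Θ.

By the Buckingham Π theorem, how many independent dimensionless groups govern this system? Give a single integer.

2

Write exponents as rows I,M,Θ / cols m,i,ΔT,X1,X2:
  I: [ 0  1  0  1 -1]
  M: [ 1  0  0 -2  0]
  Θ: [ 0  0  1 -2 -1]
RREF → pivots at {m,i,ΔT} ⇒ r = 3
5 vars − rank 3 = 2 Π groups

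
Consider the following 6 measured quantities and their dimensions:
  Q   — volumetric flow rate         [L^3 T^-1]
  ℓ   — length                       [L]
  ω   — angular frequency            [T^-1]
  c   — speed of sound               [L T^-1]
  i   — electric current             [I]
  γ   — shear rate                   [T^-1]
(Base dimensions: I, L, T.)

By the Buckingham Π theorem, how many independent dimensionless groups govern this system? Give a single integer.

Dimensional matrix (I×L×T by Q×ℓ×ω×c×i×γ):
  I: [ 0  0  0  0  1  0]
  L: [ 3  1  0  1  0  0]
  T: [-1  0 -1 -1  0 -1]
RREF → pivots at {Q,ℓ,i} ⇒ r = 3
Π count = n − r = 6 − 3 = 3

3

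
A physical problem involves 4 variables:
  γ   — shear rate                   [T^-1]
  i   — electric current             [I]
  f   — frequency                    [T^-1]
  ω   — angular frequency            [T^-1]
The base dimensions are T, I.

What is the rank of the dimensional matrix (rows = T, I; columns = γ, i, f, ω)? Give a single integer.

Exponent matrix [T,I] × [γ,i,f,ω]:
  T: [-1  0 -1 -1]
  I: [ 0  1  0  0]
Echelon form has 2 nonzero rows (pivots: γ,i)

2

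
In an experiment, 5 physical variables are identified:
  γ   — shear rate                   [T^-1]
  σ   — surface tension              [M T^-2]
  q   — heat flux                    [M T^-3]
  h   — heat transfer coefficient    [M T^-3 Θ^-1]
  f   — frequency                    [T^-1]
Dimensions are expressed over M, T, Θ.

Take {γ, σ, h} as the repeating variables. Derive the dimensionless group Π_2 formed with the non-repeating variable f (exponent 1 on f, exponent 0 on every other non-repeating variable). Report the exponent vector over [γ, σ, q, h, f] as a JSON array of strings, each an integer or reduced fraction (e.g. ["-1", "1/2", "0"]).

["-1", "0", "0", "0", "1"]

Write exponents as rows M,T,Θ / cols γ,σ,q,h,f:
  M: [ 0  1  1  1  0]
  T: [-1 -2 -3 -3 -1]
  Θ: [ 0  0  0 -1  0]
RREF → pivots at {γ,σ,h} ⇒ r = 3
Repeat: γ,σ,h; free: q,f
RREF:
  r0: [   1    0    1    0    1]
  r1: [   0    1    1    0    0]
  r2: [   0    0    0    1    0]
Fix exponent of f at 1, q at 0; solve each RREF row for its pivot's exponent:
  r0: exp(γ) + (1)·1 = 0 ⇒ exp(γ) = -1
  r1: exp(σ) + (0)·1 = 0 ⇒ exp(σ) = 0
  r2: exp(h) + (0)·1 = 0 ⇒ exp(h) = 0
Π_2 = γ^-1 · f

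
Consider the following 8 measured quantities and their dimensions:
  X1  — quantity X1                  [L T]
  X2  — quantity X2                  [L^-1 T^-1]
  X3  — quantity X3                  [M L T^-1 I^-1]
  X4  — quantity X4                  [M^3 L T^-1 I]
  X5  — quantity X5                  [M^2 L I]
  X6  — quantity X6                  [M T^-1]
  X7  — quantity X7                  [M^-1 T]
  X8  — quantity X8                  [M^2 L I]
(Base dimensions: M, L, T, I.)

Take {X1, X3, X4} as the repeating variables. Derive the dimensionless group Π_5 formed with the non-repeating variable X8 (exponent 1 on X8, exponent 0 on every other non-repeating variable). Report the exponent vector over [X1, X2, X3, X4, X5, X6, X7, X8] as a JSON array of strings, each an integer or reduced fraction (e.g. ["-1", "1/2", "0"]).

Exponent matrix [M,L,T,I] × [X1,X2,X3,X4,X5,X6,X7,X8]:
  M: [ 0  0  1  3  2  1 -1  2]
  L: [ 1 -1  1  1  1  0  0  1]
  T: [ 1 -1 -1 -1  0 -1  1  0]
  I: [ 0  0 -1  1  1  0  0  1]
RREF → pivots at {X1,X3,X4} ⇒ r = 3
Pivot set = {X1,X3,X4}, free = {X2,X5,X6,X7,X8}
RREF:
  r0: [   1   -1    0    0  1/2 -1/2  1/2  1/2]
  r1: [   0    0    1    0 -1/4  1/4 -1/4 -1/4]
  r2: [   0    0    0    1  3/4  1/4 -1/4  3/4]
  r3: [   0    0    0    0    0    0    0    0]
Fix exponent of X8 at 1, X2 at 0, X5 at 0, X6 at 0, X7 at 0; solve each RREF row for its pivot's exponent:
  r0: exp(X1) + (1/2)·1 = 0 ⇒ exp(X1) = -1/2
  r1: exp(X3) + (-1/4)·1 = 0 ⇒ exp(X3) = 1/4
  r2: exp(X4) + (3/4)·1 = 0 ⇒ exp(X4) = -3/4
Π_5 = X1^(-1/2) · X3^(1/4) · X4^(-3/4) · X8

["-1/2", "0", "1/4", "-3/4", "0", "0", "0", "1"]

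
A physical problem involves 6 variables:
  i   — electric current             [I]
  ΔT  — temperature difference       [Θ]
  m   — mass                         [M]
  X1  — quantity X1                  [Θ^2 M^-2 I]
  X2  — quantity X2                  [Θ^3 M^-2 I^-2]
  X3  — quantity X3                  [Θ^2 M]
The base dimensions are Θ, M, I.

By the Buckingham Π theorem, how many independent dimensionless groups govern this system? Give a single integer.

3

Write exponents as rows Θ,M,I / cols i,ΔT,m,X1,X2,X3:
  Θ: [ 0  1  0  2  3  2]
  M: [ 0  0  1 -2 -2  1]
  I: [ 1  0  0  1 -2  0]
Row reduction gives pivot columns i,ΔT,m; rank = 3
Π count = n − r = 6 − 3 = 3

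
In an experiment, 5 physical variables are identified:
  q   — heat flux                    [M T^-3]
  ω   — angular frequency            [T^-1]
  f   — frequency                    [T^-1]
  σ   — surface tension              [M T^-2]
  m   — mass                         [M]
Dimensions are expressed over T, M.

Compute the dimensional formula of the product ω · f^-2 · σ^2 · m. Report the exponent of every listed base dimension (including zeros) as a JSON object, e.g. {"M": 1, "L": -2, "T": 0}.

Dimensional matrix (T×M by q×ω×f×σ×m):
  T: [-3 -1 -1 -2  0]
  M: [ 1  0  0  1  1]
  [T]: (1)·-1+(-2)·-1+(2)·-2+(1)·0 = -3
  [M]: (1)·0+(-2)·0+(2)·1+(1)·1 = 3
⇒ T^-3 M^3

{"T": -3, "M": 3}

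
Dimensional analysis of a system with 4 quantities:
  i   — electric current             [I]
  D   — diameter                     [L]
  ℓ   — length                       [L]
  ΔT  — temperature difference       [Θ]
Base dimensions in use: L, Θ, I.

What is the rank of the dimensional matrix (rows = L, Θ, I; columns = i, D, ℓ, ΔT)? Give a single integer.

3

Write exponents as rows L,Θ,I / cols i,D,ℓ,ΔT:
  L: [ 0  1  1  0]
  Θ: [ 0  0  0  1]
  I: [ 1  0  0  0]
Row reduction gives pivot columns i,D,ΔT; rank = 3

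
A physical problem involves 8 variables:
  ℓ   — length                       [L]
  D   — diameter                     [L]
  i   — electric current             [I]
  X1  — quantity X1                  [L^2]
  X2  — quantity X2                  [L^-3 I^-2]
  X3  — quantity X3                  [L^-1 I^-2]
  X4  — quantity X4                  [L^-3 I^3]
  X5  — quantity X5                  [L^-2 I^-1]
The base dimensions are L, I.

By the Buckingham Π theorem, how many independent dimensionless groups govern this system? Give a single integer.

6

Dimensional matrix (L×I by ℓ×D×i×X1×X2×X3×X4×X5):
  L: [ 1  1  0  2 -3 -1 -3 -2]
  I: [ 0  0  1  0 -2 -2  3 -1]
RREF → pivots at {ℓ,i} ⇒ r = 2
8 vars − rank 2 = 6 Π groups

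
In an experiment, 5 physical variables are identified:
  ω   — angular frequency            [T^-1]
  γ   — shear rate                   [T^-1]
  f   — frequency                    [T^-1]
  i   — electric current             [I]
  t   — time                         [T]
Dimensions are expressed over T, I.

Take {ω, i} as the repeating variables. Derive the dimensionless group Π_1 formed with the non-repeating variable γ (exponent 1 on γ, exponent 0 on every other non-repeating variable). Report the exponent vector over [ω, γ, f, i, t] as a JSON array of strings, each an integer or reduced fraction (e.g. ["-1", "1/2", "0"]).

Write exponents as rows T,I / cols ω,γ,f,i,t:
  T: [-1 -1 -1  0  1]
  I: [ 0  0  0  1  0]
RREF → pivots at {ω,i} ⇒ r = 2
Pivot set = {ω,i}, free = {γ,f,t}
RREF:
  r0: [   1    1    1    0   -1]
  r1: [   0    0    0    1    0]
Fix exponent of γ at 1, f at 0, t at 0; solve each RREF row for its pivot's exponent:
  r0: exp(ω) + (1)·1 = 0 ⇒ exp(ω) = -1
  r1: exp(i) + (0)·1 = 0 ⇒ exp(i) = 0
Π_1 = ω^-1 · γ

["-1", "1", "0", "0", "0"]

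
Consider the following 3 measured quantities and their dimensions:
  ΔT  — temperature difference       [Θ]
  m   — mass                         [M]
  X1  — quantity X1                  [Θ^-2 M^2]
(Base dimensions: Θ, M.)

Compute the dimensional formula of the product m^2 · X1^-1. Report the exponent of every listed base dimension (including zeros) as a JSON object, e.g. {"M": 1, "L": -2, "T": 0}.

{"Θ": 2, "M": 0}

Write exponents as rows Θ,M / cols ΔT,m,X1:
  Θ: [ 1  0 -2]
  M: [ 0  1  2]
  [Θ]: (2)·0+(-1)·-2 = 2
  [M]: (2)·1+(-1)·2 = 0
⇒ Θ^2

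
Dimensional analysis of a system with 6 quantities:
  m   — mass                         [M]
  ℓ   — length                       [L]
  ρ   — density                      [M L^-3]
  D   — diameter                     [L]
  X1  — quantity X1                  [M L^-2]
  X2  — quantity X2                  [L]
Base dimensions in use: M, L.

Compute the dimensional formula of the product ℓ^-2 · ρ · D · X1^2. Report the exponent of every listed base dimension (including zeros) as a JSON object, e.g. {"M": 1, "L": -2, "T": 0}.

{"M": 3, "L": -8}

Write exponents as rows M,L / cols m,ℓ,ρ,D,X1,X2:
  M: [ 1  0  1  0  1  0]
  L: [ 0  1 -3  1 -2  1]
  [M]: (-2)·0+(1)·1+(1)·0+(2)·1 = 3
  [L]: (-2)·1+(1)·-3+(1)·1+(2)·-2 = -8
⇒ M^3 L^-8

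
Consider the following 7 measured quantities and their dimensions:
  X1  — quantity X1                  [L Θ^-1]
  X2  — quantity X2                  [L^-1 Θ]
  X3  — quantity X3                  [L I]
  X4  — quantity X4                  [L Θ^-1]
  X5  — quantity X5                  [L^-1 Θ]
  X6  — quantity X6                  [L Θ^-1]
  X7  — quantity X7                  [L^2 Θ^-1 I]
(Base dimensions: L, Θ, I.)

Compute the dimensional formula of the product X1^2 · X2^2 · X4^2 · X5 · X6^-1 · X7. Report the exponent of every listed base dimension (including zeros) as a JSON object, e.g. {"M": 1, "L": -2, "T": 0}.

Write exponents as rows L,Θ,I / cols X1,X2,X3,X4,X5,X6,X7:
  L: [ 1 -1  1  1 -1  1  2]
  Θ: [-1  1  0 -1  1 -1 -1]
  I: [ 0  0  1  0  0  0  1]
  [L]: (2)·1+(2)·-1+(2)·1+(1)·-1+(-1)·1+(1)·2 = 2
  [Θ]: (2)·-1+(2)·1+(2)·-1+(1)·1+(-1)·-1+(1)·-1 = -1
  [I]: (2)·0+(2)·0+(2)·0+(1)·0+(-1)·0+(1)·1 = 1
⇒ L^2 Θ^-1 I

{"L": 2, "Θ": -1, "I": 1}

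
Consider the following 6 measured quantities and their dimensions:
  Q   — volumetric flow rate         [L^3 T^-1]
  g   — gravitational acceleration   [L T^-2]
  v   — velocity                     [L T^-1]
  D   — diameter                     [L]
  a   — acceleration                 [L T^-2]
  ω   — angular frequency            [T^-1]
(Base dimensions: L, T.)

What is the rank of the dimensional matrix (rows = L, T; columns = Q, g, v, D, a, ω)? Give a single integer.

2

Dimensional matrix (L×T by Q×g×v×D×a×ω):
  L: [ 3  1  1  1  1  0]
  T: [-1 -2 -1  0 -2 -1]
Row reduction gives pivot columns Q,g; rank = 2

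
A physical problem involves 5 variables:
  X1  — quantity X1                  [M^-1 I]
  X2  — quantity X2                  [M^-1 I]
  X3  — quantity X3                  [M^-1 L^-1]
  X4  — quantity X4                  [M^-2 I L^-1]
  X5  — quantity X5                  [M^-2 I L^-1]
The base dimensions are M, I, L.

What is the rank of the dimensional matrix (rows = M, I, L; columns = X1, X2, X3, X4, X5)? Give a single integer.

2

Dimensional matrix (M×I×L by X1×X2×X3×X4×X5):
  M: [-1 -1 -1 -2 -2]
  I: [ 1  1  0  1  1]
  L: [ 0  0 -1 -1 -1]
Echelon form has 2 nonzero rows (pivots: X1,X3)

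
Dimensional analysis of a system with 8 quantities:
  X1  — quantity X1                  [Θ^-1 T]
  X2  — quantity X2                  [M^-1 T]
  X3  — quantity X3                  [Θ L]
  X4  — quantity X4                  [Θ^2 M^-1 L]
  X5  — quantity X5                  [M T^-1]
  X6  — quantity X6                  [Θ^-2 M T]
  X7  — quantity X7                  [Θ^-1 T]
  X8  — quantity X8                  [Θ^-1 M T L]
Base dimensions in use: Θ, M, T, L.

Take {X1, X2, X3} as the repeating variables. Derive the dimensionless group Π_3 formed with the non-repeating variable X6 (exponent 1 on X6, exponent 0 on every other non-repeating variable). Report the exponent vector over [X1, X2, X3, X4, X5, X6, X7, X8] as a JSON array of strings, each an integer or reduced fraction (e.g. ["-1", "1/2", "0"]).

["-2", "1", "0", "0", "0", "1", "0", "0"]

Exponent matrix [Θ,M,T,L] × [X1,X2,X3,X4,X5,X6,X7,X8]:
  Θ: [-1  0  1  2  0 -2 -1 -1]
  M: [ 0 -1  0 -1  1  1  0  1]
  T: [ 1  1  0  0 -1  1  1  1]
  L: [ 0  0  1  1  0  0  0  1]
RREF → pivots at {X1,X2,X3} ⇒ r = 3
Repeat: X1,X2,X3; free: X4,X5,X6,X7,X8
RREF:
  r0: [   1    0    0   -1    0    2    1    2]
  r1: [   0    1    0    1   -1   -1    0   -1]
  r2: [   0    0    1    1    0    0    0    1]
  r3: [   0    0    0    0    0    0    0    0]
Fix exponent of X6 at 1, X4 at 0, X5 at 0, X7 at 0, X8 at 0; solve each RREF row for its pivot's exponent:
  r0: exp(X1) + (2)·1 = 0 ⇒ exp(X1) = -2
  r1: exp(X2) + (-1)·1 = 0 ⇒ exp(X2) = 1
  r2: exp(X3) + (0)·1 = 0 ⇒ exp(X3) = 0
Π_3 = X1^-2 · X2 · X6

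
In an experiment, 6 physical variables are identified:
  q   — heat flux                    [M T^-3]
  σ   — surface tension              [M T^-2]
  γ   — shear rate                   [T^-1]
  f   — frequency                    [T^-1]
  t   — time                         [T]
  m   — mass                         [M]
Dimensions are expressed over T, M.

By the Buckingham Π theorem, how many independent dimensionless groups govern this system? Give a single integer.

4

Dimensional matrix (T×M by q×σ×γ×f×t×m):
  T: [-3 -2 -1 -1  1  0]
  M: [ 1  1  0  0  0  1]
Row reduction gives pivot columns q,σ; rank = 2
6 vars − rank 2 = 4 Π groups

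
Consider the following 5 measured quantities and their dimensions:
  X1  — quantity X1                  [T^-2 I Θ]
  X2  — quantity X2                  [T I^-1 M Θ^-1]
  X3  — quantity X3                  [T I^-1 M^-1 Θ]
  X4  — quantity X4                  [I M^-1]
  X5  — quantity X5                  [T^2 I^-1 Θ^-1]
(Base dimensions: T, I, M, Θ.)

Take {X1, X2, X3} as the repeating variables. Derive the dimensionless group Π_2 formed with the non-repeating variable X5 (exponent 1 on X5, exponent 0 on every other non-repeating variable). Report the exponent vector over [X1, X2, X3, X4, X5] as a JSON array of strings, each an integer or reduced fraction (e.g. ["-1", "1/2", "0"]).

["1", "0", "0", "0", "1"]

Exponent matrix [T,I,M,Θ] × [X1,X2,X3,X4,X5]:
  T: [-2  1  1  0  2]
  I: [ 1 -1 -1  1 -1]
  M: [ 0  1 -1 -1  0]
  Θ: [ 1 -1  1  0 -1]
RREF → pivots at {X1,X2,X3} ⇒ r = 3
Repeat: X1,X2,X3; free: X4,X5
RREF:
  r0: [   1    0    0   -1   -1]
  r1: [   0    1    0 -3/2    0]
  r2: [   0    0    1 -1/2    0]
  r3: [   0    0    0    0    0]
Fix exponent of X5 at 1, X4 at 0; solve each RREF row for its pivot's exponent:
  r0: exp(X1) + (-1)·1 = 0 ⇒ exp(X1) = 1
  r1: exp(X2) + (0)·1 = 0 ⇒ exp(X2) = 0
  r2: exp(X3) + (0)·1 = 0 ⇒ exp(X3) = 0
Π_2 = X1 · X5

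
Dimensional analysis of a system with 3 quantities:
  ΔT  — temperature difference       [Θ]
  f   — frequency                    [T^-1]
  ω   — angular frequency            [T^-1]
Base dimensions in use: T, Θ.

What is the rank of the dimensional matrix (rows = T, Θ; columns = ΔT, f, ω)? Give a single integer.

Write exponents as rows T,Θ / cols ΔT,f,ω:
  T: [ 0 -1 -1]
  Θ: [ 1  0  0]
Row reduction gives pivot columns ΔT,f; rank = 2

2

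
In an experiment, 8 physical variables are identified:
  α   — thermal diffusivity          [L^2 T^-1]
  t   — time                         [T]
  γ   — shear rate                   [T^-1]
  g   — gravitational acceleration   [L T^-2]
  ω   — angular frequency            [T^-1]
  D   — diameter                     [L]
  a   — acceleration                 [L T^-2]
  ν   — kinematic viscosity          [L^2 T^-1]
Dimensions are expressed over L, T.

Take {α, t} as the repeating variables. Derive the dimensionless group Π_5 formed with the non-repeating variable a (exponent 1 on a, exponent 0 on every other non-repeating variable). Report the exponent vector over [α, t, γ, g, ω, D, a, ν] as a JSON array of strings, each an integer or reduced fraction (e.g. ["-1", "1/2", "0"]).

Exponent matrix [L,T] × [α,t,γ,g,ω,D,a,ν]:
  L: [ 2  0  0  1  0  1  1  2]
  T: [-1  1 -1 -2 -1  0 -2 -1]
RREF → pivots at {α,t} ⇒ r = 2
Pivot set = {α,t}, free = {γ,g,ω,D,a,ν}
RREF:
  r0: [   1    0    0  1/2    0  1/2  1/2    1]
  r1: [   0    1   -1 -3/2   -1  1/2 -3/2    0]
Fix exponent of a at 1, γ at 0, g at 0, ω at 0, D at 0, ν at 0; solve each RREF row for its pivot's exponent:
  r0: exp(α) + (1/2)·1 = 0 ⇒ exp(α) = -1/2
  r1: exp(t) + (-3/2)·1 = 0 ⇒ exp(t) = 3/2
Π_5 = α^(-1/2) · t^(3/2) · a

["-1/2", "3/2", "0", "0", "0", "0", "1", "0"]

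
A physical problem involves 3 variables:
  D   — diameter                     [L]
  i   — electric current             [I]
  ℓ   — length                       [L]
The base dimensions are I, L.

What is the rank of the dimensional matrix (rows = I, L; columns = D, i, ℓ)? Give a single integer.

Exponent matrix [I,L] × [D,i,ℓ]:
  I: [ 0  1  0]
  L: [ 1  0  1]
Echelon form has 2 nonzero rows (pivots: D,i)

2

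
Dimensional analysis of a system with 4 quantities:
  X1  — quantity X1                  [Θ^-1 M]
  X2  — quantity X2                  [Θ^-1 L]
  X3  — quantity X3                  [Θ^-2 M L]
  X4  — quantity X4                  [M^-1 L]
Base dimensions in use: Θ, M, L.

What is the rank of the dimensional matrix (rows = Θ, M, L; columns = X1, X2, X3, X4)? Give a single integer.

Dimensional matrix (Θ×M×L by X1×X2×X3×X4):
  Θ: [-1 -1 -2  0]
  M: [ 1  0  1 -1]
  L: [ 0  1  1  1]
Echelon form has 2 nonzero rows (pivots: X1,X2)

2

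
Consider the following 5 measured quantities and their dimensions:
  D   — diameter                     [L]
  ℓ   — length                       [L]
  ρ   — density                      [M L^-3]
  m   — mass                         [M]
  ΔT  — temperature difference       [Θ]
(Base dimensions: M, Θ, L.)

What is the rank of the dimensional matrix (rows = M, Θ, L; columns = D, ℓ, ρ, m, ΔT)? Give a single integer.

Dimensional matrix (M×Θ×L by D×ℓ×ρ×m×ΔT):
  M: [ 0  0  1  1  0]
  Θ: [ 0  0  0  0  1]
  L: [ 1  1 -3  0  0]
RREF → pivots at {D,ρ,ΔT} ⇒ r = 3

3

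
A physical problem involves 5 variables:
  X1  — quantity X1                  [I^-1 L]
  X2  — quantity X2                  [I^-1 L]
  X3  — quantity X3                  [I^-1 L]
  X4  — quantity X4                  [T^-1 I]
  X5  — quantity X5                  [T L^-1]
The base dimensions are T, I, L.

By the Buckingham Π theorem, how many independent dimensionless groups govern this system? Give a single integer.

3

Dimensional matrix (T×I×L by X1×X2×X3×X4×X5):
  T: [ 0  0  0 -1  1]
  I: [-1 -1 -1  1  0]
  L: [ 1  1  1  0 -1]
Echelon form has 2 nonzero rows (pivots: X1,X4)
5 vars − rank 2 = 3 Π groups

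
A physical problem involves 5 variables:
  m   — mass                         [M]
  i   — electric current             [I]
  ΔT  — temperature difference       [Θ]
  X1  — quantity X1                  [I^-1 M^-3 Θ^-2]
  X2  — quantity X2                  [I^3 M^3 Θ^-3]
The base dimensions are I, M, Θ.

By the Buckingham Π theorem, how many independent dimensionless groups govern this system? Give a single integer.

Write exponents as rows I,M,Θ / cols m,i,ΔT,X1,X2:
  I: [ 0  1  0 -1  3]
  M: [ 1  0  0 -3  3]
  Θ: [ 0  0  1 -2 -3]
RREF → pivots at {m,i,ΔT} ⇒ r = 3
n=5, r=3 ⇒ 2 dimensionless groups

2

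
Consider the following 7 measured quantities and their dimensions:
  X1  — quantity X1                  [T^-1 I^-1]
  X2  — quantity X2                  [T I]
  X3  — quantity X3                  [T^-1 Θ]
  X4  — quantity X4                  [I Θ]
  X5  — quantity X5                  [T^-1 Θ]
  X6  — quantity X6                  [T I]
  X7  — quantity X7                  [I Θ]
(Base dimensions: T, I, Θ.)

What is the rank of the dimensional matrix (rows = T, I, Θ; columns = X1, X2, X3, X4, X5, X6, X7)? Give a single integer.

Write exponents as rows T,I,Θ / cols X1,X2,X3,X4,X5,X6,X7:
  T: [-1  1 -1  0 -1  1  0]
  I: [-1  1  0  1  0  1  1]
  Θ: [ 0  0  1  1  1  0  1]
Row reduction gives pivot columns X1,X3; rank = 2

2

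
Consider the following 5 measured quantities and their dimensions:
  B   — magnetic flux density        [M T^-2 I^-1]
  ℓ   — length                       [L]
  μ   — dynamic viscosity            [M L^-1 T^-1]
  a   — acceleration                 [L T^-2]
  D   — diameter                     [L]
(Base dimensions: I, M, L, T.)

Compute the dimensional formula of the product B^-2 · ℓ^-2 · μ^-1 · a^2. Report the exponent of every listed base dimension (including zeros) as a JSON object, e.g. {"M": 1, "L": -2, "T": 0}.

Exponent matrix [I,M,L,T] × [B,ℓ,μ,a,D]:
  I: [-1  0  0  0  0]
  M: [ 1  0  1  0  0]
  L: [ 0  1 -1  1  1]
  T: [-2  0 -1 -2  0]
  [I]: (-2)·-1+(-2)·0+(-1)·0+(2)·0 = 2
  [M]: (-2)·1+(-2)·0+(-1)·1+(2)·0 = -3
  [L]: (-2)·0+(-2)·1+(-1)·-1+(2)·1 = 1
  [T]: (-2)·-2+(-2)·0+(-1)·-1+(2)·-2 = 1
⇒ I^2 M^-3 L T

{"I": 2, "M": -3, "L": 1, "T": 1}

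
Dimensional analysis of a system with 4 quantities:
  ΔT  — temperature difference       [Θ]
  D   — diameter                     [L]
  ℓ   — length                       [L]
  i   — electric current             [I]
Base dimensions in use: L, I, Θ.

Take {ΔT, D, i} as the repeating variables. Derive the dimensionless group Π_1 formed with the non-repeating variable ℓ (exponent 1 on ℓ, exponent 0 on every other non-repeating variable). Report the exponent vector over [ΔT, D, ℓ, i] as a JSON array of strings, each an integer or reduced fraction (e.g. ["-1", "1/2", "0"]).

Write exponents as rows L,I,Θ / cols ΔT,D,ℓ,i:
  L: [ 0  1  1  0]
  I: [ 0  0  0  1]
  Θ: [ 1  0  0  0]
RREF → pivots at {ΔT,D,i} ⇒ r = 3
Pivot set = {ΔT,D,i}, free = {ℓ}
RREF:
  r0: [   1    0    0    0]
  r1: [   0    1    1    0]
  r2: [   0    0    0    1]
Fix exponent of ℓ at 1; solve each RREF row for its pivot's exponent:
  r0: exp(ΔT) + (0)·1 = 0 ⇒ exp(ΔT) = 0
  r1: exp(D) + (1)·1 = 0 ⇒ exp(D) = -1
  r2: exp(i) + (0)·1 = 0 ⇒ exp(i) = 0
Π_1 = D^-1 · ℓ

["0", "-1", "1", "0"]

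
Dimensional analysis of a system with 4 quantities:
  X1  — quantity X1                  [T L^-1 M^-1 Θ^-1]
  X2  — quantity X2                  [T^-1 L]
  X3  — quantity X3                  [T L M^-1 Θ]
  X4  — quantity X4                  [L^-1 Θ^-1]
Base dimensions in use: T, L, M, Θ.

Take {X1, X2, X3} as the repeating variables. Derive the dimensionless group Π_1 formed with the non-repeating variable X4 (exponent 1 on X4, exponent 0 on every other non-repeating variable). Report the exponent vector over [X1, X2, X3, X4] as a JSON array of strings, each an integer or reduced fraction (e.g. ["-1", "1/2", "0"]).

["-1/2", "0", "1/2", "1"]

Write exponents as rows T,L,M,Θ / cols X1,X2,X3,X4:
  T: [ 1 -1  1  0]
  L: [-1  1  1 -1]
  M: [-1  0 -1  0]
  Θ: [-1  0  1 -1]
RREF → pivots at {X1,X2,X3} ⇒ r = 3
Repeat: X1,X2,X3; free: X4
RREF:
  r0: [   1    0    0  1/2]
  r1: [   0    1    0    0]
  r2: [   0    0    1 -1/2]
  r3: [   0    0    0    0]
Fix exponent of X4 at 1; solve each RREF row for its pivot's exponent:
  r0: exp(X1) + (1/2)·1 = 0 ⇒ exp(X1) = -1/2
  r1: exp(X2) + (0)·1 = 0 ⇒ exp(X2) = 0
  r2: exp(X3) + (-1/2)·1 = 0 ⇒ exp(X3) = 1/2
Π_1 = X1^(-1/2) · X3^(1/2) · X4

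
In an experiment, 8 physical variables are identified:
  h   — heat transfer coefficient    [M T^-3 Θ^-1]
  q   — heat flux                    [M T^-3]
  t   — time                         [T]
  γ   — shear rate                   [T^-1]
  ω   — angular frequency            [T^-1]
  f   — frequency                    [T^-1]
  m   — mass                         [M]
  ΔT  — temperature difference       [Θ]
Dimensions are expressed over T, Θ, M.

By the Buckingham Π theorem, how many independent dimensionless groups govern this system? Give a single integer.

5

Exponent matrix [T,Θ,M] × [h,q,t,γ,ω,f,m,ΔT]:
  T: [-3 -3  1 -1 -1 -1  0  0]
  Θ: [-1  0  0  0  0  0  0  1]
  M: [ 1  1  0  0  0  0  1  0]
RREF → pivots at {h,q,t} ⇒ r = 3
8 vars − rank 3 = 5 Π groups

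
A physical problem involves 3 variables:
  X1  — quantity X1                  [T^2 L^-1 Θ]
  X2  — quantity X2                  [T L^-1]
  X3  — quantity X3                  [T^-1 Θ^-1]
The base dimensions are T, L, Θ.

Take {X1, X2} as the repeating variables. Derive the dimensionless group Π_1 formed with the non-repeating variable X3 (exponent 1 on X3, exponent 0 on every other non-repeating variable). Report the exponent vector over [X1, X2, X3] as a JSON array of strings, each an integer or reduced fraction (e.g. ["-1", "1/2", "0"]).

Exponent matrix [T,L,Θ] × [X1,X2,X3]:
  T: [ 2  1 -1]
  L: [-1 -1  0]
  Θ: [ 1  0 -1]
RREF → pivots at {X1,X2} ⇒ r = 2
Pivot set = {X1,X2}, free = {X3}
RREF:
  r0: [   1    0   -1]
  r1: [   0    1    1]
  r2: [   0    0    0]
Fix exponent of X3 at 1; solve each RREF row for its pivot's exponent:
  r0: exp(X1) + (-1)·1 = 0 ⇒ exp(X1) = 1
  r1: exp(X2) + (1)·1 = 0 ⇒ exp(X2) = -1
Π_1 = X1 · X2^-1 · X3

["1", "-1", "1"]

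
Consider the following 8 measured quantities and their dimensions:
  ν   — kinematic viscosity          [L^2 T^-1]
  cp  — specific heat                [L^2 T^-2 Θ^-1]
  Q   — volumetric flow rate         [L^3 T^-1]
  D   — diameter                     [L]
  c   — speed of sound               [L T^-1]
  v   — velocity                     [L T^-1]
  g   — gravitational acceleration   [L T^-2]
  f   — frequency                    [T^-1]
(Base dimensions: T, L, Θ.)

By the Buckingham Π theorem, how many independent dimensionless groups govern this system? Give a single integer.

Write exponents as rows T,L,Θ / cols ν,cp,Q,D,c,v,g,f:
  T: [-1 -2 -1  0 -1 -1 -2 -1]
  L: [ 2  2  3  1  1  1  1  0]
  Θ: [ 0 -1  0  0  0  0  0  0]
Row reduction gives pivot columns ν,cp,Q; rank = 3
n=8, r=3 ⇒ 5 dimensionless groups

5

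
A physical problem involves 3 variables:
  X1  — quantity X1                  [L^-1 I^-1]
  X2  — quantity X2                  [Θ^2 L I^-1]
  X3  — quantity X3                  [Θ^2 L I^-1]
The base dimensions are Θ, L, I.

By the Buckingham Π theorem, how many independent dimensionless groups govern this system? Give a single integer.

Exponent matrix [Θ,L,I] × [X1,X2,X3]:
  Θ: [ 0  2  2]
  L: [-1  1  1]
  I: [-1 -1 -1]
Echelon form has 2 nonzero rows (pivots: X1,X2)
3 vars − rank 2 = 1 Π group

1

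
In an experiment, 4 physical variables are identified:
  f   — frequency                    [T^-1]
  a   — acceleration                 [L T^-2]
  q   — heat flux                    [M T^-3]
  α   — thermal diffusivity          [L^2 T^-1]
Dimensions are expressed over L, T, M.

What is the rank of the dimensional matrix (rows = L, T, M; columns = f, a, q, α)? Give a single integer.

3

Exponent matrix [L,T,M] × [f,a,q,α]:
  L: [ 0  1  0  2]
  T: [-1 -2 -3 -1]
  M: [ 0  0  1  0]
Row reduction gives pivot columns f,a,q; rank = 3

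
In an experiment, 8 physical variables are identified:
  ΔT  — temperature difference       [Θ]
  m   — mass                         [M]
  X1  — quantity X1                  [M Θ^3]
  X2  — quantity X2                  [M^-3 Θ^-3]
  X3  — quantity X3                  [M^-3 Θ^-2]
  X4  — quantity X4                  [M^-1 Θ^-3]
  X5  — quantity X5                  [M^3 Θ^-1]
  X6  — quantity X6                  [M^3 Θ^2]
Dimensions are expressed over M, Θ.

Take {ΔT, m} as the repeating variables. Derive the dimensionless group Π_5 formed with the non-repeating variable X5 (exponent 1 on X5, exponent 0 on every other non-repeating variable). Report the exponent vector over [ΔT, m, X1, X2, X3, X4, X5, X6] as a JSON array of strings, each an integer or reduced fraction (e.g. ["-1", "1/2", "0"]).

Dimensional matrix (M×Θ by ΔT×m×X1×X2×X3×X4×X5×X6):
  M: [ 0  1  1 -3 -3 -1  3  3]
  Θ: [ 1  0  3 -3 -2 -3 -1  2]
Row reduction gives pivot columns ΔT,m; rank = 2
Pivot set = {ΔT,m}, free = {X1,X2,X3,X4,X5,X6}
RREF:
  r0: [   1    0    3   -3   -2   -3   -1    2]
  r1: [   0    1    1   -3   -3   -1    3    3]
Fix exponent of X5 at 1, X1 at 0, X2 at 0, X3 at 0, X4 at 0, X6 at 0; solve each RREF row for its pivot's exponent:
  r0: exp(ΔT) + (-1)·1 = 0 ⇒ exp(ΔT) = 1
  r1: exp(m) + (3)·1 = 0 ⇒ exp(m) = -3
Π_5 = ΔT · m^-3 · X5

["1", "-3", "0", "0", "0", "0", "1", "0"]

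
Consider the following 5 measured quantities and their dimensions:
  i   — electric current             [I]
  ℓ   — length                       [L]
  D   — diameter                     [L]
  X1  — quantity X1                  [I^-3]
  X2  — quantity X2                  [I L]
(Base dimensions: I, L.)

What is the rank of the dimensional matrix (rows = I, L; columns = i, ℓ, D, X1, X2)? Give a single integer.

2

Exponent matrix [I,L] × [i,ℓ,D,X1,X2]:
  I: [ 1  0  0 -3  1]
  L: [ 0  1  1  0  1]
RREF → pivots at {i,ℓ} ⇒ r = 2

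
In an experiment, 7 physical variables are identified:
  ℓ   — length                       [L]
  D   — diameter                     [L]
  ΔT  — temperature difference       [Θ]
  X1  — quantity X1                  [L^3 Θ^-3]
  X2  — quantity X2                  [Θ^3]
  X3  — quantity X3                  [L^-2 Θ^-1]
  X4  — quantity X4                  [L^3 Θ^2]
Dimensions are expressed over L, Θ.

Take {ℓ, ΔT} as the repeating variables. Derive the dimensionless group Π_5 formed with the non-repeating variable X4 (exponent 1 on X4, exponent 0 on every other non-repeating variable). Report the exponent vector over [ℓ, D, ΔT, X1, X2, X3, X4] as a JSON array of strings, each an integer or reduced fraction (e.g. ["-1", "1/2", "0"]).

Dimensional matrix (L×Θ by ℓ×D×ΔT×X1×X2×X3×X4):
  L: [ 1  1  0  3  0 -2  3]
  Θ: [ 0  0  1 -3  3 -1  2]
RREF → pivots at {ℓ,ΔT} ⇒ r = 2
Pivot set = {ℓ,ΔT}, free = {D,X1,X2,X3,X4}
RREF:
  r0: [   1    1    0    3    0   -2    3]
  r1: [   0    0    1   -3    3   -1    2]
Fix exponent of X4 at 1, D at 0, X1 at 0, X2 at 0, X3 at 0; solve each RREF row for its pivot's exponent:
  r0: exp(ℓ) + (3)·1 = 0 ⇒ exp(ℓ) = -3
  r1: exp(ΔT) + (2)·1 = 0 ⇒ exp(ΔT) = -2
Π_5 = ℓ^-3 · ΔT^-2 · X4

["-3", "0", "-2", "0", "0", "0", "1"]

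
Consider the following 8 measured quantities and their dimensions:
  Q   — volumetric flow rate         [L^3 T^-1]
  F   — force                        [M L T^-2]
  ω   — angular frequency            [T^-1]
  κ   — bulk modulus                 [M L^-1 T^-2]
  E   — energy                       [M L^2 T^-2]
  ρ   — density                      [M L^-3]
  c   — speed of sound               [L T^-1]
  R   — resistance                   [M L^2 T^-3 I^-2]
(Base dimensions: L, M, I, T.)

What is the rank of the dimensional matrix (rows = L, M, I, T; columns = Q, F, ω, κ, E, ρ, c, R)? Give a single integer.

Write exponents as rows L,M,I,T / cols Q,F,ω,κ,E,ρ,c,R:
  L: [ 3  1  0 -1  2 -3  1  2]
  M: [ 0  1  0  1  1  1  0  1]
  I: [ 0  0  0  0  0  0  0 -2]
  T: [-1 -2 -1 -2 -2  0 -1 -3]
RREF → pivots at {Q,F,ω,R} ⇒ r = 4

4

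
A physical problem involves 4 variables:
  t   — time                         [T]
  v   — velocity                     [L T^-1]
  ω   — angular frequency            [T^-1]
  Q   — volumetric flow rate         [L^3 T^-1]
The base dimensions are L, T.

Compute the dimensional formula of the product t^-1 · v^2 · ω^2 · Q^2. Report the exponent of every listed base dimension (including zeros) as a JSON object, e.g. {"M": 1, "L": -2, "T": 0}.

Exponent matrix [L,T] × [t,v,ω,Q]:
  L: [ 0  1  0  3]
  T: [ 1 -1 -1 -1]
  [L]: (-1)·0+(2)·1+(2)·0+(2)·3 = 8
  [T]: (-1)·1+(2)·-1+(2)·-1+(2)·-1 = -7
⇒ L^8 T^-7

{"L": 8, "T": -7}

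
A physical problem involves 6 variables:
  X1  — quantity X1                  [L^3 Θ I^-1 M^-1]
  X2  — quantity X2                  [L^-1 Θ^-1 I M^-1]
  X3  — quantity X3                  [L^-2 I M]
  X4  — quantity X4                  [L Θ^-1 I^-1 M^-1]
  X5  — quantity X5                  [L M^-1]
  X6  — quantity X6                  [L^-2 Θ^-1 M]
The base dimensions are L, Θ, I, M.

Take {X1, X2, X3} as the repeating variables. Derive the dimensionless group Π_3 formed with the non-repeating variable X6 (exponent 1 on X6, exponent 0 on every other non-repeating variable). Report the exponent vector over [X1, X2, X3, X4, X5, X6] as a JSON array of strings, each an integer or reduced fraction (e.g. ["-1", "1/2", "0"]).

Exponent matrix [L,Θ,I,M] × [X1,X2,X3,X4,X5,X6]:
  L: [ 3 -1 -2  1  1 -2]
  Θ: [ 1 -1  0 -1  0 -1]
  I: [-1  1  1 -1  0  0]
  M: [-1 -1  1 -1 -1  1]
Echelon form has 3 nonzero rows (pivots: X1,X2,X3)
Pivot set = {X1,X2,X3}, free = {X4,X5,X6}
RREF:
  r0: [   1    0    0   -1  1/2 -3/2]
  r1: [   0    1    0    0  1/2 -1/2]
  r2: [   0    0    1   -2    0   -1]
  r3: [   0    0    0    0    0    0]
Fix exponent of X6 at 1, X4 at 0, X5 at 0; solve each RREF row for its pivot's exponent:
  r0: exp(X1) + (-3/2)·1 = 0 ⇒ exp(X1) = 3/2
  r1: exp(X2) + (-1/2)·1 = 0 ⇒ exp(X2) = 1/2
  r2: exp(X3) + (-1)·1 = 0 ⇒ exp(X3) = 1
Π_3 = X1^(3/2) · X2^(1/2) · X3 · X6

["3/2", "1/2", "1", "0", "0", "1"]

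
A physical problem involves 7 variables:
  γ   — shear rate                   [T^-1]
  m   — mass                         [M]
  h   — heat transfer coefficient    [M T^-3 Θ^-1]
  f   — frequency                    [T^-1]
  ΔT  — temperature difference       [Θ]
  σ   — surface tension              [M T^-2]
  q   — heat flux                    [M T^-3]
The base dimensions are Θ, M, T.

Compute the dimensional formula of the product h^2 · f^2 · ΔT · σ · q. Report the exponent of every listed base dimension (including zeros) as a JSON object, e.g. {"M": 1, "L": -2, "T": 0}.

Dimensional matrix (Θ×M×T by γ×m×h×f×ΔT×σ×q):
  Θ: [ 0  0 -1  0  1  0  0]
  M: [ 0  1  1  0  0  1  1]
  T: [-1  0 -3 -1  0 -2 -3]
  [Θ]: (2)·-1+(2)·0+(1)·1+(1)·0+(1)·0 = -1
  [M]: (2)·1+(2)·0+(1)·0+(1)·1+(1)·1 = 4
  [T]: (2)·-3+(2)·-1+(1)·0+(1)·-2+(1)·-3 = -13
⇒ Θ^-1 M^4 T^-13

{"Θ": -1, "M": 4, "T": -13}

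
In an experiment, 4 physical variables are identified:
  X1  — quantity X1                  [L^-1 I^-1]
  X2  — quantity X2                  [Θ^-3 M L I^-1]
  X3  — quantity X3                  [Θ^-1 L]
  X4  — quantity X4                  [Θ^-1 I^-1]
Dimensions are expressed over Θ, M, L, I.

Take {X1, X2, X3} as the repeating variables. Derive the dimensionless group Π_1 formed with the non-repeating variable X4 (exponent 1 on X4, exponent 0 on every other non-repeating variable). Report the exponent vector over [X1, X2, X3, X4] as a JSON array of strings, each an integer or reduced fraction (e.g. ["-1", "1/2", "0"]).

["-1", "0", "-1", "1"]

Write exponents as rows Θ,M,L,I / cols X1,X2,X3,X4:
  Θ: [ 0 -3 -1 -1]
  M: [ 0  1  0  0]
  L: [-1  1  1  0]
  I: [-1 -1  0 -1]
RREF → pivots at {X1,X2,X3} ⇒ r = 3
Pivot set = {X1,X2,X3}, free = {X4}
RREF:
  r0: [   1    0    0    1]
  r1: [   0    1    0    0]
  r2: [   0    0    1    1]
  r3: [   0    0    0    0]
Fix exponent of X4 at 1; solve each RREF row for its pivot's exponent:
  r0: exp(X1) + (1)·1 = 0 ⇒ exp(X1) = -1
  r1: exp(X2) + (0)·1 = 0 ⇒ exp(X2) = 0
  r2: exp(X3) + (1)·1 = 0 ⇒ exp(X3) = -1
Π_1 = X1^-1 · X3^-1 · X4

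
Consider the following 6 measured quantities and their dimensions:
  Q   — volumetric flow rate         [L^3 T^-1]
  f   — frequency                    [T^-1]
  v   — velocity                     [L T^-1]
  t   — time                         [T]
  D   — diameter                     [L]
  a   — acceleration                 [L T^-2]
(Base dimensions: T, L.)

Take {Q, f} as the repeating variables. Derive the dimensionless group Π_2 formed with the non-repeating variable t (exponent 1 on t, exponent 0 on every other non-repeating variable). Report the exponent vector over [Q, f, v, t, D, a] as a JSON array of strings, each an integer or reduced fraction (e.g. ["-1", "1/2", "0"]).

["0", "1", "0", "1", "0", "0"]

Exponent matrix [T,L] × [Q,f,v,t,D,a]:
  T: [-1 -1 -1  1  0 -2]
  L: [ 3  0  1  0  1  1]
RREF → pivots at {Q,f} ⇒ r = 2
Repeat: Q,f; free: v,t,D,a
RREF:
  r0: [   1    0  1/3    0  1/3  1/3]
  r1: [   0    1  2/3   -1 -1/3  5/3]
Fix exponent of t at 1, v at 0, D at 0, a at 0; solve each RREF row for its pivot's exponent:
  r0: exp(Q) + (0)·1 = 0 ⇒ exp(Q) = 0
  r1: exp(f) + (-1)·1 = 0 ⇒ exp(f) = 1
Π_2 = f · t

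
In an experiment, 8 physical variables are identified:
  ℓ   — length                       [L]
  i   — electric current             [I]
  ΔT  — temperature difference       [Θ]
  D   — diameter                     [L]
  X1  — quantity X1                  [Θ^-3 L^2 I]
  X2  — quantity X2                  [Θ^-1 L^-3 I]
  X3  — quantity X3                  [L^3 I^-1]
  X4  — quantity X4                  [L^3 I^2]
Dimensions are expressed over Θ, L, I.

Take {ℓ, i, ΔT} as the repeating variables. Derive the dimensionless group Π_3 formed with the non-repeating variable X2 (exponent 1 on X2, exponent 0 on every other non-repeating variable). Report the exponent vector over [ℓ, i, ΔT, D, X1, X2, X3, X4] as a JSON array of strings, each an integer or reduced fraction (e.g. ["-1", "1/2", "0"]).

["3", "-1", "1", "0", "0", "1", "0", "0"]

Dimensional matrix (Θ×L×I by ℓ×i×ΔT×D×X1×X2×X3×X4):
  Θ: [ 0  0  1  0 -3 -1  0  0]
  L: [ 1  0  0  1  2 -3  3  3]
  I: [ 0  1  0  0  1  1 -1  2]
Echelon form has 3 nonzero rows (pivots: ℓ,i,ΔT)
Repeat: ℓ,i,ΔT; free: D,X1,X2,X3,X4
RREF:
  r0: [   1    0    0    1    2   -3    3    3]
  r1: [   0    1    0    0    1    1   -1    2]
  r2: [   0    0    1    0   -3   -1    0    0]
Fix exponent of X2 at 1, D at 0, X1 at 0, X3 at 0, X4 at 0; solve each RREF row for its pivot's exponent:
  r0: exp(ℓ) + (-3)·1 = 0 ⇒ exp(ℓ) = 3
  r1: exp(i) + (1)·1 = 0 ⇒ exp(i) = -1
  r2: exp(ΔT) + (-1)·1 = 0 ⇒ exp(ΔT) = 1
Π_3 = ℓ^3 · i^-1 · ΔT · X2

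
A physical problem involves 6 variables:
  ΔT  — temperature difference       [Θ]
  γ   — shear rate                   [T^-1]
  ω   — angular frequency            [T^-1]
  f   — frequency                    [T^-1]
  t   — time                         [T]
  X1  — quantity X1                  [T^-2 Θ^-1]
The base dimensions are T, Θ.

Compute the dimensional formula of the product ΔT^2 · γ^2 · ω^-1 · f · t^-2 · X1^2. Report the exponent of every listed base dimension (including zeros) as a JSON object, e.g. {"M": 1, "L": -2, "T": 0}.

Write exponents as rows T,Θ / cols ΔT,γ,ω,f,t,X1:
  T: [ 0 -1 -1 -1  1 -2]
  Θ: [ 1  0  0  0  0 -1]
  [T]: (2)·0+(2)·-1+(-1)·-1+(1)·-1+(-2)·1+(2)·-2 = -8
  [Θ]: (2)·1+(2)·0+(-1)·0+(1)·0+(-2)·0+(2)·-1 = 0
⇒ T^-8

{"T": -8, "Θ": 0}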